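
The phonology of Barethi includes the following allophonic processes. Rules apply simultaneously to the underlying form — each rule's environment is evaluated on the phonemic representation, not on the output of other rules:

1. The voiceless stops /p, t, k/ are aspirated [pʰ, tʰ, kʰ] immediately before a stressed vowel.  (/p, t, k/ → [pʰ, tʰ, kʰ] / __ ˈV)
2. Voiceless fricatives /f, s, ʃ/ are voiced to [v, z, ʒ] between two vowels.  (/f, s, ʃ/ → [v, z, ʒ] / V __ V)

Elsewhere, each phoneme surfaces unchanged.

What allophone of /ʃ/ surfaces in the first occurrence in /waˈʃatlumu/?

/ʃ/ (between /a/ and /a/) occurs between two vowels → [ʒ] by rule 2.

[ʒ]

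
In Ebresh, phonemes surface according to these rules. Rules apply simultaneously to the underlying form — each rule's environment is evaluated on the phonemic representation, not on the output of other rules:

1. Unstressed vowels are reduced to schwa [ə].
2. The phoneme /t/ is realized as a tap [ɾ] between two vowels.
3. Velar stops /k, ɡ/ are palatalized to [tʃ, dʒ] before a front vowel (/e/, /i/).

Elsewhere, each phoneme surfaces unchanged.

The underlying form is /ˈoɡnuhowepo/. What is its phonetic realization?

/o/ (word-initial) fails the environment for rule 1, so it stays [o].
/ɡ/ (between /o/ and /n/) fails the environment for rule 3, so it stays [ɡ].
/n/ (between /ɡ/ and /u/): no rule targets it → [n].
/u/ — between /n/ and /h/, in an unstressed syllable — surfaces as [ə] (rule 1).
/h/ (between /u/ and /o/): no rule targets it → [h].
/o/ (between /h/ and /w/) occurs in an unstressed syllable → [ə] by rule 1.
/w/ stays [w].
/e/ meets the environment for rule 1 (in an unstressed syllable) → [ə].
/p/ (between /e/ and /o/) is unaffected → [p].
/o/ — word-final, in an unstressed syllable — surfaces as [ə] (rule 1).

[ˈoɡnəhəwəpə]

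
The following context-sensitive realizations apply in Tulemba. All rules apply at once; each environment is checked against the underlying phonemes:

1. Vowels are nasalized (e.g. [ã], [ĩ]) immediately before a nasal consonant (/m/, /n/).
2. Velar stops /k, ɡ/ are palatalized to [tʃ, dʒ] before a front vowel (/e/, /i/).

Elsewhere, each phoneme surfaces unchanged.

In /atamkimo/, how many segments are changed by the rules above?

3

Segments that undergo a rule: /a/ → [ã] (rule 1); /k/ → [tʃ] (rule 2); /i/ → [ĩ] (rule 1).
All other segments surface unchanged.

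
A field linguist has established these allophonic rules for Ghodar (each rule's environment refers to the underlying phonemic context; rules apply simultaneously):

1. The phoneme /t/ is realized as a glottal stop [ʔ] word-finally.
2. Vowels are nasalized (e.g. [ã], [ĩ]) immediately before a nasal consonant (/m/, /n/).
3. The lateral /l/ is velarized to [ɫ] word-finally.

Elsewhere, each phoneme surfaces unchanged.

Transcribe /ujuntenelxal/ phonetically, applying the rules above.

[ujũntẽnelxaɫ]

/u/ — word-initial; rule 2 does not apply here → [u].
/u/ (between /j/ and /n/) occurs before a nasal consonant → [ũ] by rule 2.
/t/ (between /n/ and /e/) is in the target of rule 1 but the environment (word-finally) is not met → [t].
/e/ — between /t/ and /n/, before a nasal consonant — surfaces as [ẽ] (rule 2).
/e/ (between /n/ and /l/) is in the target of rule 2 but the environment (before a nasal consonant) is not met → [e].
/l/ (between /e/ and /x/): rule 3 targets it, but not word-finally → unchanged [l].
/a/ (between /x/ and /l/) fails the environment for rule 2, so it stays [a].
/l/ (word-final) occurs word-finally → [ɫ] by rule 3.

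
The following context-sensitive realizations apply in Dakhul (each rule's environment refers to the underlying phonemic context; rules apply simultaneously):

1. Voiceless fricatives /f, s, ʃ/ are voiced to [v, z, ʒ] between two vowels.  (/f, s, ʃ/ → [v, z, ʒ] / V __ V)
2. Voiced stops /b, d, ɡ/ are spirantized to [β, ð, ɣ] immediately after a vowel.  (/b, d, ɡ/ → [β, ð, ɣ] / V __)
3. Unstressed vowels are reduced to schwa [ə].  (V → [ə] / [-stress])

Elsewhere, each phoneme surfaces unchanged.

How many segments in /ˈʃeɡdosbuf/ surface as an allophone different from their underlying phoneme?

3

Segments that undergo a rule: /ɡ/ → [ɣ] (rule 2); /o/ → [ə] (rule 3); /u/ → [ə] (rule 3).
All other segments surface unchanged.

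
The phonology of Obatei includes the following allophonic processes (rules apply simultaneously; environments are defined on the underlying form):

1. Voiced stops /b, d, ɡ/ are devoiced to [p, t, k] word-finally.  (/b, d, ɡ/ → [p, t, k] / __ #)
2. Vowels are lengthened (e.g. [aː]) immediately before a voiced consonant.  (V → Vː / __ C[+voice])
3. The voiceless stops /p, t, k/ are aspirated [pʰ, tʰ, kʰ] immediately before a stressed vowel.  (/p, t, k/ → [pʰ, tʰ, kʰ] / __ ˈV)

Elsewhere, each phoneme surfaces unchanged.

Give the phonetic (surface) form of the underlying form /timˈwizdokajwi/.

/t/ (word-initial): rule 3 targets it, but not immediately before a stressed vowel → unchanged [t].
/i/ meets the environment for rule 2 (before a voiced consonant) → [iː].
/m/ (between /i/ and /w/): no rule targets it → [m].
/w/ (between /m/ and /i/) is unaffected → [w].
Rule 2 applies to /i/ (between /w/ and /z/: before a voiced consonant) → [iː].
/z/ — not in any rule's target class → [z].
/d/ (between /z/ and /o/) fails the environment for rule 1, so it stays [d].
/o/ (between /d/ and /k/) fails the environment for rule 2, so it stays [o].
/k/ — between /o/ and /a/; rule 3 does not apply here → [k].
/a/ meets the environment for rule 2 (before a voiced consonant) → [aː].
/j/ (between /a/ and /w/) is unaffected → [j].
/w/ — not in any rule's target class → [w].
/i/ — word-final; rule 2 does not apply here → [i].

[tiːmˈwiːzdokaːjwi]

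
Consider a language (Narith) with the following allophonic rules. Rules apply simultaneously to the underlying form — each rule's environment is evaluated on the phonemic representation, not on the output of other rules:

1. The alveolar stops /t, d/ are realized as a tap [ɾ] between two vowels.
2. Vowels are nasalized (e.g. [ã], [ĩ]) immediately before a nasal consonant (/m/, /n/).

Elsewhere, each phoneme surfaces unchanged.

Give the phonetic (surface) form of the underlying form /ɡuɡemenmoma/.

[ɡuɡẽmẽnmõma]

/ɡ/ (word-initial) is unaffected → [ɡ].
/u/ — between /ɡ/ and /ɡ/; rule 2 does not apply here → [u].
/ɡ/ (between /u/ and /e/): no rule targets it → [ɡ].
/e/ meets the environment for rule 2 (before a nasal consonant) → [ẽ].
/m/ (between /e/ and /e/): no rule targets it → [m].
/e/ — between /m/ and /n/, before a nasal consonant — surfaces as [ẽ] (rule 2).
/n/ stays [n].
/m/ (between /n/ and /o/) is unaffected → [m].
Rule 2 applies to /o/ (between /m/ and /m/: before a nasal consonant) → [õ].
/m/ (between /o/ and /a/): no rule targets it → [m].
/a/ — word-final; rule 2 does not apply here → [a].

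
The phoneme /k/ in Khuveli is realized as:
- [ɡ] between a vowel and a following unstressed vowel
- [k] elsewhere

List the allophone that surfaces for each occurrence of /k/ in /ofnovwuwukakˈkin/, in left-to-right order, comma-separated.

[ɡ], [k], [k]

Occurrence 1 (position 10): between a vowel and a following unstressed vowel → [ɡ].
Occurrence 2 (position 12): no conditioning environment matches → elsewhere allophone [k].
Occurrence 3 (position 13): no conditioning environment matches → elsewhere allophone [k].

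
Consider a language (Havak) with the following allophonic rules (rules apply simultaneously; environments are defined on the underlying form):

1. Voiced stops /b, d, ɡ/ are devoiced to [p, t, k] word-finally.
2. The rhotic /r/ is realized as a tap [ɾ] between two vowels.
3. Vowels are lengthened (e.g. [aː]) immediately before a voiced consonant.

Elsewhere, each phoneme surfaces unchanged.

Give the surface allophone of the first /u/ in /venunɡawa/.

[uː]

/u/ — between /n/ and /n/, before a voiced consonant — surfaces as [uː] (rule 3).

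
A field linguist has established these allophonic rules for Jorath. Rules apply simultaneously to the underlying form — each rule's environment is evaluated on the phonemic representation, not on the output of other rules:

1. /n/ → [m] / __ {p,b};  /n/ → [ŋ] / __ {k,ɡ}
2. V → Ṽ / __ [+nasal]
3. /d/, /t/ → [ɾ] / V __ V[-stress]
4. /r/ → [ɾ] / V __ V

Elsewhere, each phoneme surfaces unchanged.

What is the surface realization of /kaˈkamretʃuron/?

/k/ stays [k].
/a/ (between /k/ and /k/) fails the environment for rule 2, so it stays [a].
/k/ — not in any rule's target class → [k].
/a/ meets the environment for rule 2 (before a nasal consonant) → [ã].
/m/ (between /a/ and /r/) is unaffected → [m].
/r/ (between /m/ and /e/): rule 4 targets it, but not between two vowels → unchanged [r].
/e/ (between /r/ and /t/) is in the target of rule 2 but the environment (before a nasal consonant) is not met → [e].
/t/ — between /e/ and /ʃ/; rule 3 does not apply here → [t].
/ʃ/ (between /t/ and /u/) is unaffected → [ʃ].
/u/ (between /ʃ/ and /r/) fails the environment for rule 2, so it stays [u].
/r/ (between /u/ and /o/) occurs between two vowels → [ɾ] by rule 4.
/o/ (between /r/ and /n/) occurs before a nasal consonant → [õ] by rule 2.
/n/ (word-final): rule 1 targets it, but not before a labial or velar stop → unchanged [n].

[kaˈkãmretʃuɾõn]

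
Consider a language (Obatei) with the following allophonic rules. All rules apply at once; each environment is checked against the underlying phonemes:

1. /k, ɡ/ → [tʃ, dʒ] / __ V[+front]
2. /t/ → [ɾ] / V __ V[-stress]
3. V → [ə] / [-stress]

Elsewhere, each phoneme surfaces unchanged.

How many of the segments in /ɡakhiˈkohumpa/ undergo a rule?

4

Segments that undergo a rule: /a/ → [ə] (rule 3); /i/ → [ə] (rule 3); /u/ → [ə] (rule 3); /a/ → [ə] (rule 3).
All other segments surface unchanged.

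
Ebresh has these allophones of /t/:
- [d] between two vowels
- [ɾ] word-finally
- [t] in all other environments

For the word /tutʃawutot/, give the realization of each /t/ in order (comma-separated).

[t], [t], [d], [ɾ]

Occurrence 1 (position 1): no conditioning environment matches → elsewhere allophone [t].
Occurrence 2 (position 3): no conditioning environment matches → elsewhere allophone [t].
Occurrence 3 (position 8): between two vowels → [d].
Occurrence 4 (position 10): word-finally → [ɾ].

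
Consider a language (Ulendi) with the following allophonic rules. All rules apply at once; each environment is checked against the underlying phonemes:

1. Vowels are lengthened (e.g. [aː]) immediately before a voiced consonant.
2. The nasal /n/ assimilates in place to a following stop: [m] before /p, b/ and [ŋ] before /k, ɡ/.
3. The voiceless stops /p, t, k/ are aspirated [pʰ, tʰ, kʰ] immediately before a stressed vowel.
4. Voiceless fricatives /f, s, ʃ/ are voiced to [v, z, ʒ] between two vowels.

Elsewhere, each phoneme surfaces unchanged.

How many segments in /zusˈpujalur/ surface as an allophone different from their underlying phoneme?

Segments that undergo a rule: /p/ → [pʰ] (rule 3); /u/ → [uː] (rule 1); /a/ → [aː] (rule 1); /u/ → [uː] (rule 1).
All other segments surface unchanged.

4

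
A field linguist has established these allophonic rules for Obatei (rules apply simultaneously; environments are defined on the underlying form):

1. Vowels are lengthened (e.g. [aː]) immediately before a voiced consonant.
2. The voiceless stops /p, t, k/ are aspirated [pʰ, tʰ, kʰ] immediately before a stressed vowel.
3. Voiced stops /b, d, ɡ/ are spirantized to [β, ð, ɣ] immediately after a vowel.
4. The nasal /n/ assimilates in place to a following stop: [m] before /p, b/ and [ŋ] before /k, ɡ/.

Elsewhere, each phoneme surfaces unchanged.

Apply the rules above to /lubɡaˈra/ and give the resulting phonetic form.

[luːβɡaːˈra]

/u/ meets the environment for rule 1 (before a voiced consonant) → [uː].
/b/ (between /u/ and /ɡ/): immediately after a vowel, so rule 3 applies → [β].
/ɡ/ — between /b/ and /a/; rule 3 does not apply here → [ɡ].
/a/ (between /ɡ/ and /r/): before a voiced consonant, so rule 1 applies → [aː].
/a/ (word-final) fails the environment for rule 1, so it stays [a].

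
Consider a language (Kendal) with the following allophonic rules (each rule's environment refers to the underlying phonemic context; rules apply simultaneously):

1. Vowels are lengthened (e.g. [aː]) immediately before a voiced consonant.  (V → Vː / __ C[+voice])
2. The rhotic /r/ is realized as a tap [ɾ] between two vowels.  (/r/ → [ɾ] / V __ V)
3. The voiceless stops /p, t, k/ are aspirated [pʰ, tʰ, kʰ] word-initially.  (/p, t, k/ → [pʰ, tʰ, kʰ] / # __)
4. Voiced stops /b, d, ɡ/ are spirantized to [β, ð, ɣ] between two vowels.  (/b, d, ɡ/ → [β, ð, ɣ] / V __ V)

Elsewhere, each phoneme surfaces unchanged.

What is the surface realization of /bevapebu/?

[beːvapeːβu]

/b/ (word-initial) fails the environment for rule 4, so it stays [b].
/e/ (between /b/ and /v/): before a voiced consonant, so rule 1 applies → [eː].
/a/ (between /v/ and /p/): rule 1 targets it, but not before a voiced consonant → unchanged [a].
/p/ (between /a/ and /e/): rule 3 targets it, but not word-initially → unchanged [p].
Rule 1 applies to /e/ (between /p/ and /b/: before a voiced consonant) → [eː].
/b/ — between /e/ and /u/, between two vowels — surfaces as [β] (rule 4).
/u/ (word-final): rule 1 targets it, but not before a voiced consonant → unchanged [u].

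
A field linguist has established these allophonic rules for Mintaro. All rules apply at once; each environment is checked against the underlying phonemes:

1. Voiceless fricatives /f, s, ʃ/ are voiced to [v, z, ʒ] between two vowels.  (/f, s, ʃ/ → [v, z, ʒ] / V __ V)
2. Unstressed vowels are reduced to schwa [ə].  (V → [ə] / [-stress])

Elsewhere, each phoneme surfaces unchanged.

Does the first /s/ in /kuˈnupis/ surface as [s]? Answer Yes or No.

/s/ (word-final) is in the target of rule 1 but the environment (between two vowels) is not met → [s].
The actual realization is [s], which matches [s].

Yes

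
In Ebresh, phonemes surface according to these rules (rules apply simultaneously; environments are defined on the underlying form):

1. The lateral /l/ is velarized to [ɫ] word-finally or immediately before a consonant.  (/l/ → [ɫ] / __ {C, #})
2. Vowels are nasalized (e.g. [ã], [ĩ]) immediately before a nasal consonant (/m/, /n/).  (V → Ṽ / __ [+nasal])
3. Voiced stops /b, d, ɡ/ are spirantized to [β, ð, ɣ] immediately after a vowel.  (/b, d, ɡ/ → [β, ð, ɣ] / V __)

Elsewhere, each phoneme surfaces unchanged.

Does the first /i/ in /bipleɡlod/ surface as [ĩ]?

/i/ (between /b/ and /p/) is in the target of rule 2 but the environment (before a nasal consonant) is not met → [i].
The actual realization is [i], not [ĩ].

No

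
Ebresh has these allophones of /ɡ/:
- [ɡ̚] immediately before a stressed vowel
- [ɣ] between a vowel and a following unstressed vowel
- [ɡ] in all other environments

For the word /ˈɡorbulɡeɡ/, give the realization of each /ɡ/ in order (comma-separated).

Occurrence 1 (position 1): immediately before a stressed vowel → [ɡ̚].
Occurrence 2 (position 7): no conditioning environment matches → elsewhere allophone [ɡ].
Occurrence 3 (position 9): no conditioning environment matches → elsewhere allophone [ɡ].

[ɡ̚], [ɡ], [ɡ]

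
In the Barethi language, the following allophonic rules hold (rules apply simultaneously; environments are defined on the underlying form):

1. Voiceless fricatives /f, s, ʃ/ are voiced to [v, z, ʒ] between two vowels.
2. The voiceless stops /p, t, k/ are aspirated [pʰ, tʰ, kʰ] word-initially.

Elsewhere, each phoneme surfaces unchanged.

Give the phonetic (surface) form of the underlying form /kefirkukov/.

[kʰevirkukov]

/k/ (word-initial): word-initially, so rule 2 applies → [kʰ].
/f/ (between /e/ and /i/) occurs between two vowels → [v] by rule 1.
/k/ — between /r/ and /u/; rule 2 does not apply here → [k].
/k/ (between /u/ and /o/): rule 2 targets it, but not word-initially → unchanged [k].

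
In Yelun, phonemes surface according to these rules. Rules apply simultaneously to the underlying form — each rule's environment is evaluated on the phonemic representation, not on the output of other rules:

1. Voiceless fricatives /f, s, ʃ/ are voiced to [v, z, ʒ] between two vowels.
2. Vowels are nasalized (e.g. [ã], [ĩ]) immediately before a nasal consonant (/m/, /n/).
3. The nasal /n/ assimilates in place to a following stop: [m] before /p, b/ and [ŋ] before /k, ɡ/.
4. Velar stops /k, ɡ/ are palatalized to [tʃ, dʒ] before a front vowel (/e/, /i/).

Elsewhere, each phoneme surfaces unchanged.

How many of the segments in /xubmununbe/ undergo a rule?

Segments that undergo a rule: /u/ → [ũ] (rule 2); /u/ → [ũ] (rule 2); /n/ → [m] (rule 3).
All other segments surface unchanged.

3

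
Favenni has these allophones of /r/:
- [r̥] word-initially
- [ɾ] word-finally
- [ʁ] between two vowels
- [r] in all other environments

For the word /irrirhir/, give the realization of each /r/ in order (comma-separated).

[r], [r], [r], [ɾ]

Occurrence 1 (position 2): no conditioning environment matches → elsewhere allophone [r].
Occurrence 2 (position 3): no conditioning environment matches → elsewhere allophone [r].
Occurrence 3 (position 5): no conditioning environment matches → elsewhere allophone [r].
Occurrence 4 (position 8): word-finally → [ɾ].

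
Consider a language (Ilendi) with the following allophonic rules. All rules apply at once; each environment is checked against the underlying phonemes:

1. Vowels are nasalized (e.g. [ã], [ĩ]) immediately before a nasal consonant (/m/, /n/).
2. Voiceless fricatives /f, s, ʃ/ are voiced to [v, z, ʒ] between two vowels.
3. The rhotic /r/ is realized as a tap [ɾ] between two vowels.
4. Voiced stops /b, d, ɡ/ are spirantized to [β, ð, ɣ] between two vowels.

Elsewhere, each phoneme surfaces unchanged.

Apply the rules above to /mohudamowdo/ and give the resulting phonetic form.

[mohuðãmowdo]

/m/ stays [m].
/o/ (between /m/ and /h/) is in the target of rule 1 but the environment (before a nasal consonant) is not met → [o].
/h/ (between /o/ and /u/) is unaffected → [h].
/u/ (between /h/ and /d/) is in the target of rule 1 but the environment (before a nasal consonant) is not met → [u].
/d/ meets the environment for rule 4 (between two vowels) → [ð].
/a/ (between /d/ and /m/): before a nasal consonant, so rule 1 applies → [ã].
/m/ (between /a/ and /o/): no rule targets it → [m].
/o/ (between /m/ and /w/) is in the target of rule 1 but the environment (before a nasal consonant) is not met → [o].
/w/ stays [w].
/d/ (between /w/ and /o/) fails the environment for rule 4, so it stays [d].
/o/ — word-final; rule 1 does not apply here → [o].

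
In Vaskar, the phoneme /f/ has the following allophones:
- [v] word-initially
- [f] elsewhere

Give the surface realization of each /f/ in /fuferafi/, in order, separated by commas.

Occurrence 1 (position 1): word-initially → [v].
Occurrence 2 (position 3): no conditioning environment matches → elsewhere allophone [f].
Occurrence 3 (position 7): no conditioning environment matches → elsewhere allophone [f].

[v], [f], [f]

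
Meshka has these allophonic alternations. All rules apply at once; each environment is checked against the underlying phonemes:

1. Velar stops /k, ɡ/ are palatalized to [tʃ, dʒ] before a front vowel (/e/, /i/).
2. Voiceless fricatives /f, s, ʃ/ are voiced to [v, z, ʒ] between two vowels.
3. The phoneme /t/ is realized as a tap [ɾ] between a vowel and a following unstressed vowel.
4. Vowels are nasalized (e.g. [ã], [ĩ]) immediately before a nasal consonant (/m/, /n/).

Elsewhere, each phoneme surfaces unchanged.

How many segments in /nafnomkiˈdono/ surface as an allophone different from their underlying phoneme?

Segments that undergo a rule: /o/ → [õ] (rule 4); /k/ → [tʃ] (rule 1); /o/ → [õ] (rule 4).
All other segments surface unchanged.

3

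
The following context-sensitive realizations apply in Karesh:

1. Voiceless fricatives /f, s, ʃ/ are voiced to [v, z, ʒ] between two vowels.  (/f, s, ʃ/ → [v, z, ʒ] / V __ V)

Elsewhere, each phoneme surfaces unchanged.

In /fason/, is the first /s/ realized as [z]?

Yes

/s/ (between /a/ and /o/): between two vowels, so rule 1 applies → [z].
The actual realization is [z], which matches [z].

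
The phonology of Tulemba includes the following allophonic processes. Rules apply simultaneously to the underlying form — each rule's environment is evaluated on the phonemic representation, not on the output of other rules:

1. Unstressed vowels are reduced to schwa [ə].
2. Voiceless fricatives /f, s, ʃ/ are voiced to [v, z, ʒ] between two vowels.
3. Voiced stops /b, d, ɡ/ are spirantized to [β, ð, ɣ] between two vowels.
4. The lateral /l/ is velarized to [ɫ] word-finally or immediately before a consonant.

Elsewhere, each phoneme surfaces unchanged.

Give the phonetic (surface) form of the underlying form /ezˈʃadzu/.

/e/ meets the environment for rule 1 (in an unstressed syllable) → [ə].
/z/ (between /e/ and /ʃ/): no rule targets it → [z].
/ʃ/ (between /z/ and /a/) is in the target of rule 2 but the environment (between two vowels) is not met → [ʃ].
/a/ (between /ʃ/ and /d/): rule 1 targets it, but not in an unstressed syllable → unchanged [a].
/d/ (between /a/ and /z/): rule 3 targets it, but not between two vowels → unchanged [d].
/z/ stays [z].
/u/ meets the environment for rule 1 (in an unstressed syllable) → [ə].

[əzˈʃadzə]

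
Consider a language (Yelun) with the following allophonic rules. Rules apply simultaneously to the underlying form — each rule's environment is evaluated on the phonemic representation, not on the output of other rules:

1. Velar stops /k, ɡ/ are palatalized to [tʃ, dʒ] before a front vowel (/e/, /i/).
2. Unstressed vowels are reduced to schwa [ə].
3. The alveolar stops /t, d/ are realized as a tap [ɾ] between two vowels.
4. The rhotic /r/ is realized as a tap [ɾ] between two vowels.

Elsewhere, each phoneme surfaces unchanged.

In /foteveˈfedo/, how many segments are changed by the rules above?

6

Segments that undergo a rule: /o/ → [ə] (rule 2); /t/ → [ɾ] (rule 3); /e/ → [ə] (rule 2); /e/ → [ə] (rule 2); /d/ → [ɾ] (rule 3); /o/ → [ə] (rule 2).
All other segments surface unchanged.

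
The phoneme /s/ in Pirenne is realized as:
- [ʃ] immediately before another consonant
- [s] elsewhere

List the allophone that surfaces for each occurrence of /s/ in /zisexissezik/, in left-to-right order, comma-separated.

[s], [ʃ], [s]

Occurrence 1 (position 3): no conditioning environment matches → elsewhere allophone [s].
Occurrence 2 (position 7): immediately before another consonant → [ʃ].
Occurrence 3 (position 8): no conditioning environment matches → elsewhere allophone [s].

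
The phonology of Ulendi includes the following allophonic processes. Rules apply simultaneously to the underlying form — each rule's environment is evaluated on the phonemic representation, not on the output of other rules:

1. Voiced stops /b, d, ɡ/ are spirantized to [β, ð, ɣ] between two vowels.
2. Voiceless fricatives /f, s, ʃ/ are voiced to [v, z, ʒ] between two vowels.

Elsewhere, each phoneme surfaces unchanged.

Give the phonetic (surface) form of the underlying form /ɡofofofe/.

[ɡovovove]

/ɡ/ (word-initial) is in the target of rule 1 but the environment (between two vowels) is not met → [ɡ].
/o/ (between /ɡ/ and /f/) is unaffected → [o].
/f/ (between /o/ and /o/) occurs between two vowels → [v] by rule 2.
/o/ stays [o].
/f/ meets the environment for rule 2 (between two vowels) → [v].
/o/ — not in any rule's target class → [o].
/f/ (between /o/ and /e/) occurs between two vowels → [v] by rule 2.
/e/ (word-final) is unaffected → [e].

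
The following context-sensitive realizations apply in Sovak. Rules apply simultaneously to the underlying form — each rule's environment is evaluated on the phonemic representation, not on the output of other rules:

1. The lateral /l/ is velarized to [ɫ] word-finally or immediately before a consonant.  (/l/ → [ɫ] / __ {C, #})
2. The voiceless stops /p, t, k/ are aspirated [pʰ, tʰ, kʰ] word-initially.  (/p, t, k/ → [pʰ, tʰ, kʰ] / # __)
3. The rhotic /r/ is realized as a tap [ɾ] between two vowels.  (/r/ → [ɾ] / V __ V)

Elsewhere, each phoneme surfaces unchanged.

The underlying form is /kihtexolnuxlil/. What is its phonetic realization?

[kʰihtexoɫnuxliɫ]

/k/ — word-initial, word-initially — surfaces as [kʰ] (rule 2).
/i/ stays [i].
/h/ — not in any rule's target class → [h].
/t/ (between /h/ and /e/) is in the target of rule 2 but the environment (word-initially) is not met → [t].
/e/ stays [e].
/x/ — not in any rule's target class → [x].
/o/ (between /x/ and /l/): no rule targets it → [o].
/l/ meets the environment for rule 1 (word-finally or immediately before a consonant) → [ɫ].
/n/ — not in any rule's target class → [n].
/u/ (between /n/ and /x/) is unaffected → [u].
/x/ (between /u/ and /l/): no rule targets it → [x].
/l/ (between /x/ and /i/): rule 1 targets it, but not word-finally or immediately before a consonant → unchanged [l].
/i/ — not in any rule's target class → [i].
Rule 1 applies to /l/ (word-final: word-finally or immediately before a consonant) → [ɫ].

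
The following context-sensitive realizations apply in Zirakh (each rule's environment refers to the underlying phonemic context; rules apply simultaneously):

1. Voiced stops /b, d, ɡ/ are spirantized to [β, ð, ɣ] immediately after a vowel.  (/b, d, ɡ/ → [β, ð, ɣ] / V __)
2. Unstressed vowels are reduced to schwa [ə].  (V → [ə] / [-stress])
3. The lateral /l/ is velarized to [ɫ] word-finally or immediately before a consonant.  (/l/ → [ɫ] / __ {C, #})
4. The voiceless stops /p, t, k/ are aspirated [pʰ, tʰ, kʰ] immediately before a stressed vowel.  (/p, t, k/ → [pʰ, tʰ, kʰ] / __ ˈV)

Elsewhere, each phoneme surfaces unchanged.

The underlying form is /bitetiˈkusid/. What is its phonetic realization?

/b/ (word-initial) fails the environment for rule 1, so it stays [b].
/i/ meets the environment for rule 2 (in an unstressed syllable) → [ə].
/t/ (between /i/ and /e/): rule 4 targets it, but not immediately before a stressed vowel → unchanged [t].
/e/ meets the environment for rule 2 (in an unstressed syllable) → [ə].
/t/ (between /e/ and /i/) fails the environment for rule 4, so it stays [t].
/i/ meets the environment for rule 2 (in an unstressed syllable) → [ə].
/k/ — between /i/ and /u/, immediately before a stressed vowel — surfaces as [kʰ] (rule 4).
/u/ (between /k/ and /s/) is in the target of rule 2 but the environment (in an unstressed syllable) is not met → [u].
/s/ (between /u/ and /i/) is unaffected → [s].
/i/ (between /s/ and /d/) occurs in an unstressed syllable → [ə] by rule 2.
Rule 1 applies to /d/ (word-final: immediately after a vowel) → [ð].

[bətətəˈkʰusəð]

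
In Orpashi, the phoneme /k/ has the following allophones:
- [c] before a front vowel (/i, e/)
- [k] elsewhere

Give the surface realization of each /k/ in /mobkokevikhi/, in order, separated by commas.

Occurrence 1 (position 4): no conditioning environment matches → elsewhere allophone [k].
Occurrence 2 (position 6): before a front vowel (/i, e/) → [c].
Occurrence 3 (position 10): no conditioning environment matches → elsewhere allophone [k].

[k], [c], [k]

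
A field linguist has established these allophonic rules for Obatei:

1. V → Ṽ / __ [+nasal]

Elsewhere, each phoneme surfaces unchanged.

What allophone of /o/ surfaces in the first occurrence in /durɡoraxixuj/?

/o/ (between /ɡ/ and /r/) is in the target of rule 1 but the environment (before a nasal consonant) is not met → [o].

[o]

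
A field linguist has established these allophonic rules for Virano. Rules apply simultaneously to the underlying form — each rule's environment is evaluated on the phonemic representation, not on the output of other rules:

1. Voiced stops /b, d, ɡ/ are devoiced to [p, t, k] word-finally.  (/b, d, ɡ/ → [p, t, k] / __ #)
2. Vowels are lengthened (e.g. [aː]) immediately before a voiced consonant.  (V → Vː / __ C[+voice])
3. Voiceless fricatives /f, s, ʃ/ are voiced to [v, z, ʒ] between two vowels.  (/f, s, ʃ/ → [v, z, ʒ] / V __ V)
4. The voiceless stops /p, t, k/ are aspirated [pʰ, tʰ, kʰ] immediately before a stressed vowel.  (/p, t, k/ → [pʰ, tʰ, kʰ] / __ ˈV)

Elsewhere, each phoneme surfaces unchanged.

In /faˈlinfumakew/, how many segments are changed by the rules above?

Segments that undergo a rule: /a/ → [aː] (rule 2); /i/ → [iː] (rule 2); /u/ → [uː] (rule 2); /e/ → [eː] (rule 2).
All other segments surface unchanged.

4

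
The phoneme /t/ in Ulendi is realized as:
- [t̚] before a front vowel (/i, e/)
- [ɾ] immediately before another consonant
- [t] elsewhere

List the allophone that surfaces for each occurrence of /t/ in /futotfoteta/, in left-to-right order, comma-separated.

[t], [ɾ], [t̚], [t]

Occurrence 1 (position 3): no conditioning environment matches → elsewhere allophone [t].
Occurrence 2 (position 5): immediately before another consonant → [ɾ].
Occurrence 3 (position 8): before a front vowel (/i, e/) → [t̚].
Occurrence 4 (position 10): no conditioning environment matches → elsewhere allophone [t].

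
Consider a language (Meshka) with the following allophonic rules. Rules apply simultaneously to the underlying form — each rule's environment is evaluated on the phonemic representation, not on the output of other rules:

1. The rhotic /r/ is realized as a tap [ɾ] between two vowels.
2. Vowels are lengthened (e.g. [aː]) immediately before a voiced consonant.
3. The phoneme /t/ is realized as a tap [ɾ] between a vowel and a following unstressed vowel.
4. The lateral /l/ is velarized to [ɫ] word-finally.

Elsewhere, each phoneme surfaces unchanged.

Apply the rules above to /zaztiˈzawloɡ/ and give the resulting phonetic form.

[zaːztiːˈzaːwloːɡ]

/z/ (word-initial) is unaffected → [z].
/a/ (between /z/ and /z/): before a voiced consonant, so rule 2 applies → [aː].
/z/ (between /a/ and /t/): no rule targets it → [z].
/t/ (between /z/ and /i/) is in the target of rule 3 but the environment (between a vowel and a following unstressed vowel) is not met → [t].
/i/ — between /t/ and /z/, before a voiced consonant — surfaces as [iː] (rule 2).
/z/ (between /i/ and /a/) is unaffected → [z].
Rule 2 applies to /a/ (between /z/ and /w/: before a voiced consonant) → [aː].
/w/ (between /a/ and /l/) is unaffected → [w].
/l/ (between /w/ and /o/) fails the environment for rule 4, so it stays [l].
/o/ meets the environment for rule 2 (before a voiced consonant) → [oː].
/ɡ/ (word-final): no rule targets it → [ɡ].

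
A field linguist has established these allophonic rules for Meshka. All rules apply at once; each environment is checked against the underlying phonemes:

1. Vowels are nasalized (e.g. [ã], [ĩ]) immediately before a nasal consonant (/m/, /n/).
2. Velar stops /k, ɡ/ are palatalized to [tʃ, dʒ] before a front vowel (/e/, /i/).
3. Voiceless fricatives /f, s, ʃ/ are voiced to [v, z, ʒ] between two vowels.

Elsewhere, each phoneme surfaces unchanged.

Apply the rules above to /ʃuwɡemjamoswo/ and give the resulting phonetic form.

/ʃ/ (word-initial): rule 3 targets it, but not between two vowels → unchanged [ʃ].
/u/ — between /ʃ/ and /w/; rule 1 does not apply here → [u].
/w/ (between /u/ and /ɡ/) is unaffected → [w].
/ɡ/ meets the environment for rule 2 (before a front vowel) → [dʒ].
/e/ (between /ɡ/ and /m/): before a nasal consonant, so rule 1 applies → [ẽ].
/m/ (between /e/ and /j/): no rule targets it → [m].
/j/ — not in any rule's target class → [j].
Rule 1 applies to /a/ (between /j/ and /m/: before a nasal consonant) → [ã].
/m/ — not in any rule's target class → [m].
/o/ (between /m/ and /s/) fails the environment for rule 1, so it stays [o].
/s/ (between /o/ and /w/): rule 3 targets it, but not between two vowels → unchanged [s].
/w/ — not in any rule's target class → [w].
/o/ (word-final) fails the environment for rule 1, so it stays [o].

[ʃuwdʒẽmjãmoswo]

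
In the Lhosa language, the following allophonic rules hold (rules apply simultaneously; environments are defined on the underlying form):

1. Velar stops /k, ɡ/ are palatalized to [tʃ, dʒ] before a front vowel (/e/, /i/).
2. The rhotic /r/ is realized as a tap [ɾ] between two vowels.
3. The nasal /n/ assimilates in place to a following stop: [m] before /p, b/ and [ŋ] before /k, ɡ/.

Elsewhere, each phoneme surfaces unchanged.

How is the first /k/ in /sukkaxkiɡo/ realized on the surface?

/k/ — between /u/ and /k/; rule 1 does not apply here → [k].

[k]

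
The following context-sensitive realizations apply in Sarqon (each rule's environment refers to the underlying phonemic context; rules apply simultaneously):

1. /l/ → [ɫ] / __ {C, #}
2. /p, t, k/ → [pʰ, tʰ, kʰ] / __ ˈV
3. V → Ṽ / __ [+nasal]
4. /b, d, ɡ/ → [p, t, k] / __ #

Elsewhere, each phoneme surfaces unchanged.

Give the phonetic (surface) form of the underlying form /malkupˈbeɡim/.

/m/ (word-initial): no rule targets it → [m].
/a/ (between /m/ and /l/) is in the target of rule 3 but the environment (before a nasal consonant) is not met → [a].
/l/ — between /a/ and /k/, word-finally or immediately before a consonant — surfaces as [ɫ] (rule 1).
/k/ (between /l/ and /u/): rule 2 targets it, but not immediately before a stressed vowel → unchanged [k].
/u/ (between /k/ and /p/) is in the target of rule 3 but the environment (before a nasal consonant) is not met → [u].
/p/ (between /u/ and /b/) is in the target of rule 2 but the environment (immediately before a stressed vowel) is not met → [p].
/b/ (between /p/ and /e/) is in the target of rule 4 but the environment (word-finally) is not met → [b].
/e/ (between /b/ and /ɡ/) fails the environment for rule 3, so it stays [e].
/ɡ/ — between /e/ and /i/; rule 4 does not apply here → [ɡ].
/i/ — between /ɡ/ and /m/, before a nasal consonant — surfaces as [ĩ] (rule 3).
/m/ (word-final) is unaffected → [m].

[maɫkupˈbeɡĩm]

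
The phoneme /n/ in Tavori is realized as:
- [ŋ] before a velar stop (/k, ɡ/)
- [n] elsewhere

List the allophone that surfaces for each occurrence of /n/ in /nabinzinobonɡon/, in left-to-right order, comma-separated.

[n], [n], [n], [ŋ], [n]

Occurrence 1 (position 1): no conditioning environment matches → elsewhere allophone [n].
Occurrence 2 (position 5): no conditioning environment matches → elsewhere allophone [n].
Occurrence 3 (position 8): no conditioning environment matches → elsewhere allophone [n].
Occurrence 4 (position 12): before a velar stop → [ŋ].
Occurrence 5 (position 15): no conditioning environment matches → elsewhere allophone [n].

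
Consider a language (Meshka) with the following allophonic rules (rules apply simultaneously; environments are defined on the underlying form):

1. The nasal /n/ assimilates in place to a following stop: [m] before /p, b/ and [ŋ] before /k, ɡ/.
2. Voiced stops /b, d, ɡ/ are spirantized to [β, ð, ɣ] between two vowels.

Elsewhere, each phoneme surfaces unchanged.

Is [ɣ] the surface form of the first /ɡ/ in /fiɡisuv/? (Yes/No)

/ɡ/ (between /i/ and /i/): between two vowels, so rule 2 applies → [ɣ].
The actual realization is [ɣ], which matches [ɣ].

Yes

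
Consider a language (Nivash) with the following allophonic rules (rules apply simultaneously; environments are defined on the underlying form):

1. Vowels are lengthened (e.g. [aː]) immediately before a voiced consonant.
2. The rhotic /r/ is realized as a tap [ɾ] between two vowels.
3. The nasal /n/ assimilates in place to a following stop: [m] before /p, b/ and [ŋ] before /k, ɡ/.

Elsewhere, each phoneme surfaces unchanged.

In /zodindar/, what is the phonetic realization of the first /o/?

Rule 1 applies to /o/ (between /z/ and /d/: before a voiced consonant) → [oː].

[oː]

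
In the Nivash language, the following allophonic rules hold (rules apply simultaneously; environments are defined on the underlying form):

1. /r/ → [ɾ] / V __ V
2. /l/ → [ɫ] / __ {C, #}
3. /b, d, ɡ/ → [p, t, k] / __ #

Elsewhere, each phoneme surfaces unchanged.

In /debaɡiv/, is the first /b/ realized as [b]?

/b/ (between /e/ and /a/) fails the environment for rule 3, so it stays [b].
The actual realization is [b], which matches [b].

Yes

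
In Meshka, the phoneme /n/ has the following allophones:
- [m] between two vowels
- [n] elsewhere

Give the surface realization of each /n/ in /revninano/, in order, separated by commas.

Occurrence 1 (position 4): no conditioning environment matches → elsewhere allophone [n].
Occurrence 2 (position 6): between two vowels → [m].
Occurrence 3 (position 8): between two vowels → [m].

[n], [m], [m]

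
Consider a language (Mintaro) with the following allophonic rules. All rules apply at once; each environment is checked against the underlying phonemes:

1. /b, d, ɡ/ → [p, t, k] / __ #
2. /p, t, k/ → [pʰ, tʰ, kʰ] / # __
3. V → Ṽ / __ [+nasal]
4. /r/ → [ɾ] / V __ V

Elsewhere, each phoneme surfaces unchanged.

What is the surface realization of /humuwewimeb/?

/h/ (word-initial): no rule targets it → [h].
/u/ (between /h/ and /m/): before a nasal consonant, so rule 3 applies → [ũ].
/m/ — not in any rule's target class → [m].
/u/ (between /m/ and /w/): rule 3 targets it, but not before a nasal consonant → unchanged [u].
/w/ (between /u/ and /e/): no rule targets it → [w].
/e/ (between /w/ and /w/) fails the environment for rule 3, so it stays [e].
/w/ stays [w].
Rule 3 applies to /i/ (between /w/ and /m/: before a nasal consonant) → [ĩ].
/m/ stays [m].
/e/ (between /m/ and /b/): rule 3 targets it, but not before a nasal consonant → unchanged [e].
/b/ meets the environment for rule 1 (word-finally) → [p].

[hũmuwewĩmep]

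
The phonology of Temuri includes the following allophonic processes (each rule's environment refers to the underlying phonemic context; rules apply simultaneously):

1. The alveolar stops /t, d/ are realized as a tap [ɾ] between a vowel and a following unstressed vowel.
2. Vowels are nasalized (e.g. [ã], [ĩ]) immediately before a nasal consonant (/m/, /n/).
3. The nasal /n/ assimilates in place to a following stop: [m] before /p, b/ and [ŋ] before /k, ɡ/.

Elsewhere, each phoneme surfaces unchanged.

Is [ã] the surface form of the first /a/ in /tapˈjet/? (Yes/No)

No

/a/ (between /t/ and /p/) fails the environment for rule 2, so it stays [a].
The actual realization is [a], not [ã].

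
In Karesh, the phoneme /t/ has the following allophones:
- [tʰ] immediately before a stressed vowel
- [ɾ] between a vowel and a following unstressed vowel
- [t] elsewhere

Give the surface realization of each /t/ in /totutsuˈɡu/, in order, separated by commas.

[t], [ɾ], [t]

Occurrence 1 (position 1): no conditioning environment matches → elsewhere allophone [t].
Occurrence 2 (position 3): between a vowel and an unstressed vowel → [ɾ].
Occurrence 3 (position 5): no conditioning environment matches → elsewhere allophone [t].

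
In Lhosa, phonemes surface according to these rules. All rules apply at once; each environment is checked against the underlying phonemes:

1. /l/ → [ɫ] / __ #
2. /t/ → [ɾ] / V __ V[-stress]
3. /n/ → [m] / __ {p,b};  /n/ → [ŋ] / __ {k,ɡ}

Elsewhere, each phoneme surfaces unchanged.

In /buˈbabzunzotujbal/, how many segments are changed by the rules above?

2

Segments that undergo a rule: /t/ → [ɾ] (rule 2); /l/ → [ɫ] (rule 1).
All other segments surface unchanged.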